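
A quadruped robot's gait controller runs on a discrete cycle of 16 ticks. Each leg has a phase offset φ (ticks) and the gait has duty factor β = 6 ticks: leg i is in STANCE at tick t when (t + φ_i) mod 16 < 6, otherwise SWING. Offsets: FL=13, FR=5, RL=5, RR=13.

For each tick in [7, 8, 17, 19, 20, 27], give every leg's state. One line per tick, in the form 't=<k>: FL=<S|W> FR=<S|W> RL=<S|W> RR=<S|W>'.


t=7: FL=S FR=W RL=W RR=S
t=8: FL=S FR=W RL=W RR=S
t=17: FL=W FR=W RL=W RR=W
t=19: FL=S FR=W RL=W RR=S
t=20: FL=S FR=W RL=W RR=S
t=27: FL=W FR=S RL=S RR=W

t=7: phase=(4,12,12,4) vs β=6 → FL=S FR=W RL=W RR=S
t=8: phase=(5,13,13,5) vs β=6 → FL=S FR=W RL=W RR=S
t=17: phase=(14,6,6,14) vs β=6 → FL=W FR=W RL=W RR=W
t=19: phase=(0,8,8,0) vs β=6 → FL=S FR=W RL=W RR=S
t=20: phase=(1,9,9,1) vs β=6 → FL=S FR=W RL=W RR=S
t=27: phase=(8,0,0,8) vs β=6 → FL=W FR=S RL=S RR=W


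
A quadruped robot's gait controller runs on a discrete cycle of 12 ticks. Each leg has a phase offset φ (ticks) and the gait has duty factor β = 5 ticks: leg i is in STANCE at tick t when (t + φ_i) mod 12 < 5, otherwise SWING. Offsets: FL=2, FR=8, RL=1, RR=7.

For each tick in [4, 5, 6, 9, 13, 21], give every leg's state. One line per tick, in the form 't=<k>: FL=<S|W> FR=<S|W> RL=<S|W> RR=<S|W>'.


t=4: FL=W FR=S RL=W RR=W
t=5: FL=W FR=S RL=W RR=S
t=6: FL=W FR=S RL=W RR=S
t=9: FL=W FR=W RL=W RR=S
t=13: FL=S FR=W RL=S RR=W
t=21: FL=W FR=W RL=W RR=S

t=4: phase=(6,0,5,11) vs β=5 → FL=W FR=S RL=W RR=W
t=5: phase=(7,1,6,0) vs β=5 → FL=W FR=S RL=W RR=S
t=6: phase=(8,2,7,1) vs β=5 → FL=W FR=S RL=W RR=S
t=9: phase=(11,5,10,4) vs β=5 → FL=W FR=W RL=W RR=S
t=13: phase=(3,9,2,8) vs β=5 → FL=S FR=W RL=S RR=W
t=21: phase=(11,5,10,4) vs β=5 → FL=W FR=W RL=W RR=S


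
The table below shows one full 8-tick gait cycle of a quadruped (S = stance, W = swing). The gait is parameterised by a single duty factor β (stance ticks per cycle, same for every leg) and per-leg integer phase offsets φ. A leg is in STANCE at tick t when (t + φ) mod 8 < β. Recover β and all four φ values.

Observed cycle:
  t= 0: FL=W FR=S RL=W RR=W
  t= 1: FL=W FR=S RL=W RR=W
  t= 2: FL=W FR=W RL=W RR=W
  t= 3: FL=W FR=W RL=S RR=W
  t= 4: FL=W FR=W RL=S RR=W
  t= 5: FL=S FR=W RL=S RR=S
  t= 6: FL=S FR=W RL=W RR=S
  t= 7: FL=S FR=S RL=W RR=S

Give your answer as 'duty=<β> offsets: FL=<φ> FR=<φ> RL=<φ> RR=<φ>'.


duty β = stance ticks per leg = 3
FL: stance ticks = 3; W→S at t=5 → φ=3
FR: stance ticks = 3; W→S at t=7 → φ=1
RL: stance ticks = 3; W→S at t=3 → φ=5
RR: stance ticks = 3; W→S at t=5 → φ=3

duty=3 offsets: FL=3 FR=1 RL=5 RR=3


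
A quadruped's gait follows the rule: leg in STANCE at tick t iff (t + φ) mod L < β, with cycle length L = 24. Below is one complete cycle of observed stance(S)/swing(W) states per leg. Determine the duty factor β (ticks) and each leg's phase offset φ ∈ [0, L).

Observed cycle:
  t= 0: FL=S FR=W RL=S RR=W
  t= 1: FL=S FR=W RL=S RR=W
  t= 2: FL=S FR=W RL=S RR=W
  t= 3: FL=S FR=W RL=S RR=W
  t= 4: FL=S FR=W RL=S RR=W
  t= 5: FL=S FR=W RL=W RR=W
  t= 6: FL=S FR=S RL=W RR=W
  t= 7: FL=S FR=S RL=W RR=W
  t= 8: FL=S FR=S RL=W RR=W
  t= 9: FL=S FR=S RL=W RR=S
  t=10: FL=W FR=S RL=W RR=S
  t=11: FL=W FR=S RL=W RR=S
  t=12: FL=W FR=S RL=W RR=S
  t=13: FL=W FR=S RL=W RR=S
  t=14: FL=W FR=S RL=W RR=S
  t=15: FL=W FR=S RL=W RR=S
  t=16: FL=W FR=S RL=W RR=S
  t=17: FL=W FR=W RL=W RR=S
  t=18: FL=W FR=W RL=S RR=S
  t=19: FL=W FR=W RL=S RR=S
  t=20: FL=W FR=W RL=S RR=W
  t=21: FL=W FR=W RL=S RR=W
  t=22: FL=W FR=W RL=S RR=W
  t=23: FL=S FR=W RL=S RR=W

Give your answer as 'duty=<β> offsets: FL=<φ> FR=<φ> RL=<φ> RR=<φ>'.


duty=11 offsets: FL=1 FR=18 RL=6 RR=15

duty β = stance ticks per leg = 11
FL: stance ticks = 11; W→S at t=23 → φ=1
FR: stance ticks = 11; W→S at t=6 → φ=18
RL: stance ticks = 11; W→S at t=18 → φ=6
RR: stance ticks = 11; W→S at t=9 → φ=15


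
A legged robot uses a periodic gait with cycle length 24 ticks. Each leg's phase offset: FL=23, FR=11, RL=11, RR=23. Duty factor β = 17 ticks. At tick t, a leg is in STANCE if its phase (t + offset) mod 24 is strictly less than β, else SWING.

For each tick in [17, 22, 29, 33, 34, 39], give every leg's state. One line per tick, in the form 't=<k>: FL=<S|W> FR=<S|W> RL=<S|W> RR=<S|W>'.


t=17: FL=S FR=S RL=S RR=S
t=22: FL=W FR=S RL=S RR=W
t=29: FL=S FR=S RL=S RR=S
t=33: FL=S FR=W RL=W RR=S
t=34: FL=S FR=W RL=W RR=S
t=39: FL=S FR=S RL=S RR=S

t=17: phase=(16,4,4,16) vs β=17 → FL=S FR=S RL=S RR=S
t=22: phase=(21,9,9,21) vs β=17 → FL=W FR=S RL=S RR=W
t=29: phase=(4,16,16,4) vs β=17 → FL=S FR=S RL=S RR=S
t=33: phase=(8,20,20,8) vs β=17 → FL=S FR=W RL=W RR=S
t=34: phase=(9,21,21,9) vs β=17 → FL=S FR=W RL=W RR=S
t=39: phase=(14,2,2,14) vs β=17 → FL=S FR=S RL=S RR=S


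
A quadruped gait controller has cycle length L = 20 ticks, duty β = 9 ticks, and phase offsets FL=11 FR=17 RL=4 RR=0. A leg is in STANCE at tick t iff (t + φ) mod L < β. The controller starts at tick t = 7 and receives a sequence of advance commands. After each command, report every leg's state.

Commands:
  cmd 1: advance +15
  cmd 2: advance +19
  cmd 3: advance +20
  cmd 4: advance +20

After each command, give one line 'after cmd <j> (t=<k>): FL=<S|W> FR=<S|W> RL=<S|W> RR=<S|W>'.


start t=7: FL=W FR=S RL=W RR=S
cmd 1: advance +15 → t=22, phase=(13,19,6,2) → FL=W FR=W RL=S RR=S
cmd 2: advance +19 → t=41, phase=(12,18,5,1) → FL=W FR=W RL=S RR=S
cmd 3: advance +20 → t=61, phase=(12,18,5,1) → FL=W FR=W RL=S RR=S
cmd 4: advance +20 → t=81, phase=(12,18,5,1) → FL=W FR=W RL=S RR=S

after cmd 1 (t=22): FL=W FR=W RL=S RR=S
after cmd 2 (t=41): FL=W FR=W RL=S RR=S
after cmd 3 (t=61): FL=W FR=W RL=S RR=S
after cmd 4 (t=81): FL=W FR=W RL=S RR=S


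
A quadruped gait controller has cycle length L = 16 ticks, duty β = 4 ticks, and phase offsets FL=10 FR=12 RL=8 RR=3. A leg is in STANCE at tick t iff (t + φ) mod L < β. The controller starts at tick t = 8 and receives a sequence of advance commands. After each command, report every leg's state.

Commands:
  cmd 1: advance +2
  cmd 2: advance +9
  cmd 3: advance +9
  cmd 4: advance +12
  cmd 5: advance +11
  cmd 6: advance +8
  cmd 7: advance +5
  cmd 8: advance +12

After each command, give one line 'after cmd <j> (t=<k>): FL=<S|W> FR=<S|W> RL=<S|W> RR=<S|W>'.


after cmd 1 (t=10): FL=W FR=W RL=S RR=W
after cmd 2 (t=19): FL=W FR=W RL=W RR=W
after cmd 3 (t=28): FL=W FR=W RL=W RR=W
after cmd 4 (t=40): FL=S FR=W RL=S RR=W
after cmd 5 (t=51): FL=W FR=W RL=W RR=W
after cmd 6 (t=59): FL=W FR=W RL=S RR=W
after cmd 7 (t=64): FL=W FR=W RL=W RR=S
after cmd 8 (t=76): FL=W FR=W RL=W RR=W

start t=8: FL=S FR=W RL=S RR=W
cmd 1: advance +2 → t=10, phase=(4,6,2,13) → FL=W FR=W RL=S RR=W
cmd 2: advance +9 → t=19, phase=(13,15,11,6) → FL=W FR=W RL=W RR=W
cmd 3: advance +9 → t=28, phase=(6,8,4,15) → FL=W FR=W RL=W RR=W
cmd 4: advance +12 → t=40, phase=(2,4,0,11) → FL=S FR=W RL=S RR=W
cmd 5: advance +11 → t=51, phase=(13,15,11,6) → FL=W FR=W RL=W RR=W
cmd 6: advance +8 → t=59, phase=(5,7,3,14) → FL=W FR=W RL=S RR=W
cmd 7: advance +5 → t=64, phase=(10,12,8,3) → FL=W FR=W RL=W RR=S
cmd 8: advance +12 → t=76, phase=(6,8,4,15) → FL=W FR=W RL=W RR=W


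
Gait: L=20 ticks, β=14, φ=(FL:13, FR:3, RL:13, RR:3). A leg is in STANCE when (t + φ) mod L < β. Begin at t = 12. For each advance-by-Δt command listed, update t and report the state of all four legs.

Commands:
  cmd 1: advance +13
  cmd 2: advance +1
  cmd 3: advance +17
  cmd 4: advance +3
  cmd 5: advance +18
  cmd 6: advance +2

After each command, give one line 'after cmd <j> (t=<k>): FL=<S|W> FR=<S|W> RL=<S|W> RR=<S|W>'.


after cmd 1 (t=25): FL=W FR=S RL=W RR=S
after cmd 2 (t=26): FL=W FR=S RL=W RR=S
after cmd 3 (t=43): FL=W FR=S RL=W RR=S
after cmd 4 (t=46): FL=W FR=S RL=W RR=S
after cmd 5 (t=64): FL=W FR=S RL=W RR=S
after cmd 6 (t=66): FL=W FR=S RL=W RR=S

start t=12: FL=S FR=W RL=S RR=W
cmd 1: advance +13 → t=25, phase=(18,8,18,8) → FL=W FR=S RL=W RR=S
cmd 2: advance +1 → t=26, phase=(19,9,19,9) → FL=W FR=S RL=W RR=S
cmd 3: advance +17 → t=43, phase=(16,6,16,6) → FL=W FR=S RL=W RR=S
cmd 4: advance +3 → t=46, phase=(19,9,19,9) → FL=W FR=S RL=W RR=S
cmd 5: advance +18 → t=64, phase=(17,7,17,7) → FL=W FR=S RL=W RR=S
cmd 6: advance +2 → t=66, phase=(19,9,19,9) → FL=W FR=S RL=W RR=S


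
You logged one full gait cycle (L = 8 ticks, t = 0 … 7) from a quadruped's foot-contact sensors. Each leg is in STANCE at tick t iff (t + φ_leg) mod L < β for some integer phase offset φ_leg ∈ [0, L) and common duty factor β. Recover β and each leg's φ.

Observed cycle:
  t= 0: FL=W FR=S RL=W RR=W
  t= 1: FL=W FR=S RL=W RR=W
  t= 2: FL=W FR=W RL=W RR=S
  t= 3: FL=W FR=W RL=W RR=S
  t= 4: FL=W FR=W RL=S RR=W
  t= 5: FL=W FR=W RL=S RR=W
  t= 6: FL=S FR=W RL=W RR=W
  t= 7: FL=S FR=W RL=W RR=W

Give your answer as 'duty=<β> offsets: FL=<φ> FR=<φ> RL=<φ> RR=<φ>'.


duty β = stance ticks per leg = 2
FL: stance ticks = 2; W→S at t=6 → φ=2
FR: stance ticks = 2; W→S at t=0 → φ=0
RL: stance ticks = 2; W→S at t=4 → φ=4
RR: stance ticks = 2; W→S at t=2 → φ=6

duty=2 offsets: FL=2 FR=0 RL=4 RR=6


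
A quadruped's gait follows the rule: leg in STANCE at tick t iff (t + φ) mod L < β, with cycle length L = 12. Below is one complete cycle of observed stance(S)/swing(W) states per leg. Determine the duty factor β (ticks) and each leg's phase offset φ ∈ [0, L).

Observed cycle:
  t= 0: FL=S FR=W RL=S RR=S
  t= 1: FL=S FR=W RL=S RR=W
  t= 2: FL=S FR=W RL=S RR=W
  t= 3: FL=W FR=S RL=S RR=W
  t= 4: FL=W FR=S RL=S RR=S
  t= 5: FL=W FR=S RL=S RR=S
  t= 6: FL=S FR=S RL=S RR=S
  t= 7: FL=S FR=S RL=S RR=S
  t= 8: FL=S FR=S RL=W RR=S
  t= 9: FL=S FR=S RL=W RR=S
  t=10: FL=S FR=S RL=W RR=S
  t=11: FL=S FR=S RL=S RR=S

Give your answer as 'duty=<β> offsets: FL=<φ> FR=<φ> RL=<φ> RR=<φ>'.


duty β = stance ticks per leg = 9
FL: stance ticks = 9; W→S at t=6 → φ=6
FR: stance ticks = 9; W→S at t=3 → φ=9
RL: stance ticks = 9; W→S at t=11 → φ=1
RR: stance ticks = 9; W→S at t=4 → φ=8

duty=9 offsets: FL=6 FR=9 RL=1 RR=8


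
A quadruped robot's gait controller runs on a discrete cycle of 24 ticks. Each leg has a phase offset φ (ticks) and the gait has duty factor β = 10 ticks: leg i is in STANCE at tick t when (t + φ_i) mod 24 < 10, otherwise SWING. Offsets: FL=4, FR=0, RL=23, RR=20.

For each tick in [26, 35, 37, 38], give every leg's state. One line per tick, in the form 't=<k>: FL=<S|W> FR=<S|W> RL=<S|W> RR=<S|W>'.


t=26: phase=(6,2,1,22) vs β=10 → FL=S FR=S RL=S RR=W
t=35: phase=(15,11,10,7) vs β=10 → FL=W FR=W RL=W RR=S
t=37: phase=(17,13,12,9) vs β=10 → FL=W FR=W RL=W RR=S
t=38: phase=(18,14,13,10) vs β=10 → FL=W FR=W RL=W RR=W

t=26: FL=S FR=S RL=S RR=W
t=35: FL=W FR=W RL=W RR=S
t=37: FL=W FR=W RL=W RR=S
t=38: FL=W FR=W RL=W RR=W


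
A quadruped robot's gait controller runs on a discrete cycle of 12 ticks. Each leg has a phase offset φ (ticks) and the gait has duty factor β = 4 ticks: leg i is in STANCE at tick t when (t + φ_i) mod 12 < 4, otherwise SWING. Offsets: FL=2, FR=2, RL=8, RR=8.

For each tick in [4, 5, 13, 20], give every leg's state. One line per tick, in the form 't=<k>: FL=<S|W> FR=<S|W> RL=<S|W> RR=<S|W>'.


t=4: phase=(6,6,0,0) vs β=4 → FL=W FR=W RL=S RR=S
t=5: phase=(7,7,1,1) vs β=4 → FL=W FR=W RL=S RR=S
t=13: phase=(3,3,9,9) vs β=4 → FL=S FR=S RL=W RR=W
t=20: phase=(10,10,4,4) vs β=4 → FL=W FR=W RL=W RR=W

t=4: FL=W FR=W RL=S RR=S
t=5: FL=W FR=W RL=S RR=S
t=13: FL=S FR=S RL=W RR=W
t=20: FL=W FR=W RL=W RR=W


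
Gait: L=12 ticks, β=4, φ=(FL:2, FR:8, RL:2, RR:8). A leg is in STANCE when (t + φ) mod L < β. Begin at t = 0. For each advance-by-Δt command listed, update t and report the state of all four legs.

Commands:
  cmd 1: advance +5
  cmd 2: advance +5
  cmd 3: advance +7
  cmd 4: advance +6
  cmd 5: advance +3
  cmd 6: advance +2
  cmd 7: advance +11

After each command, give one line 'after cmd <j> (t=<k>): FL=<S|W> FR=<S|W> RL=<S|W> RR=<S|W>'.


start t=0: FL=S FR=W RL=S RR=W
cmd 1: advance +5 → t=5, phase=(7,1,7,1) → FL=W FR=S RL=W RR=S
cmd 2: advance +5 → t=10, phase=(0,6,0,6) → FL=S FR=W RL=S RR=W
cmd 3: advance +7 → t=17, phase=(7,1,7,1) → FL=W FR=S RL=W RR=S
cmd 4: advance +6 → t=23, phase=(1,7,1,7) → FL=S FR=W RL=S RR=W
cmd 5: advance +3 → t=26, phase=(4,10,4,10) → FL=W FR=W RL=W RR=W
cmd 6: advance +2 → t=28, phase=(6,0,6,0) → FL=W FR=S RL=W RR=S
cmd 7: advance +11 → t=39, phase=(5,11,5,11) → FL=W FR=W RL=W RR=W

after cmd 1 (t=5): FL=W FR=S RL=W RR=S
after cmd 2 (t=10): FL=S FR=W RL=S RR=W
after cmd 3 (t=17): FL=W FR=S RL=W RR=S
after cmd 4 (t=23): FL=S FR=W RL=S RR=W
after cmd 5 (t=26): FL=W FR=W RL=W RR=W
after cmd 6 (t=28): FL=W FR=S RL=W RR=S
after cmd 7 (t=39): FL=W FR=W RL=W RR=W


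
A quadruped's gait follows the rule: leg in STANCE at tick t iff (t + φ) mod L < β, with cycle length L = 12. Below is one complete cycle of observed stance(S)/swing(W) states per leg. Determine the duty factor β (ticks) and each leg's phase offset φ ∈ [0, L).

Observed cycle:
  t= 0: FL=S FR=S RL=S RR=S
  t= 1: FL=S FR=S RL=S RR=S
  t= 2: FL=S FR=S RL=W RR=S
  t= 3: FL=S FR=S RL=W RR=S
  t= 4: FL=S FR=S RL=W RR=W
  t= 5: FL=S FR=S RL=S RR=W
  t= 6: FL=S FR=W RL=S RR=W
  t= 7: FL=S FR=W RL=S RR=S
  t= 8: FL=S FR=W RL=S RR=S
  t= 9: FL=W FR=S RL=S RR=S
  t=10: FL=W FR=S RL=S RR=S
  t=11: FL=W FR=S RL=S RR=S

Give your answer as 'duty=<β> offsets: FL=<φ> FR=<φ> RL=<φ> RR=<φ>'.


duty=9 offsets: FL=0 FR=3 RL=7 RR=5

duty β = stance ticks per leg = 9
FL: stance ticks = 9; W→S at t=0 → φ=0
FR: stance ticks = 9; W→S at t=9 → φ=3
RL: stance ticks = 9; W→S at t=5 → φ=7
RR: stance ticks = 9; W→S at t=7 → φ=5


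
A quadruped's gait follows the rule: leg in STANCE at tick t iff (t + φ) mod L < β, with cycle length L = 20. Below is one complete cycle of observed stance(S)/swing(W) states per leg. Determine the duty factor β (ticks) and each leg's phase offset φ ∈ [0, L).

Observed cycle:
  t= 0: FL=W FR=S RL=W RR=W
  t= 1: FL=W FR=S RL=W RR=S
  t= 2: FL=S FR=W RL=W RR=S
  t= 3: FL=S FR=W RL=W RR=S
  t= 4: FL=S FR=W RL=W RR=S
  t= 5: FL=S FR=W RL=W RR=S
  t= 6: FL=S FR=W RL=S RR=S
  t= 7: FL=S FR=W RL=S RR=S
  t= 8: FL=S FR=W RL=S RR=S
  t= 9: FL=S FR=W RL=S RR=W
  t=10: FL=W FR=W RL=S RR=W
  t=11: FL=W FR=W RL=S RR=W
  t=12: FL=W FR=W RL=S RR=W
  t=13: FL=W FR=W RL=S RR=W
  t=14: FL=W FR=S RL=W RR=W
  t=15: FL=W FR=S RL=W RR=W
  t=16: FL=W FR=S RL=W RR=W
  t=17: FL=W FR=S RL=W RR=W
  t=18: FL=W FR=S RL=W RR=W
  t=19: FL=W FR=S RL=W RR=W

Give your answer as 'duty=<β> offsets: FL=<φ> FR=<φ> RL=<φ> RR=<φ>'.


duty=8 offsets: FL=18 FR=6 RL=14 RR=19

duty β = stance ticks per leg = 8
FL: stance ticks = 8; W→S at t=2 → φ=18
FR: stance ticks = 8; W→S at t=14 → φ=6
RL: stance ticks = 8; W→S at t=6 → φ=14
RR: stance ticks = 8; W→S at t=1 → φ=19


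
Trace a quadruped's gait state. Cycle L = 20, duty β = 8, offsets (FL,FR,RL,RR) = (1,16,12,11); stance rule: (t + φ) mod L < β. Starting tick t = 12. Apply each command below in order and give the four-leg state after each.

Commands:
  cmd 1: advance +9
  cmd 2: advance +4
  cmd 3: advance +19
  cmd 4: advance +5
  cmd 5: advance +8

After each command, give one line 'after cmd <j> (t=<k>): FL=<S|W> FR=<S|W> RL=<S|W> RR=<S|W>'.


after cmd 1 (t=21): FL=S FR=W RL=W RR=W
after cmd 2 (t=25): FL=S FR=S RL=W RR=W
after cmd 3 (t=44): FL=S FR=S RL=W RR=W
after cmd 4 (t=49): FL=W FR=S RL=S RR=S
after cmd 5 (t=57): FL=W FR=W RL=W RR=W

start t=12: FL=W FR=W RL=S RR=S
cmd 1: advance +9 → t=21, phase=(2,17,13,12) → FL=S FR=W RL=W RR=W
cmd 2: advance +4 → t=25, phase=(6,1,17,16) → FL=S FR=S RL=W RR=W
cmd 3: advance +19 → t=44, phase=(5,0,16,15) → FL=S FR=S RL=W RR=W
cmd 4: advance +5 → t=49, phase=(10,5,1,0) → FL=W FR=S RL=S RR=S
cmd 5: advance +8 → t=57, phase=(18,13,9,8) → FL=W FR=W RL=W RR=W


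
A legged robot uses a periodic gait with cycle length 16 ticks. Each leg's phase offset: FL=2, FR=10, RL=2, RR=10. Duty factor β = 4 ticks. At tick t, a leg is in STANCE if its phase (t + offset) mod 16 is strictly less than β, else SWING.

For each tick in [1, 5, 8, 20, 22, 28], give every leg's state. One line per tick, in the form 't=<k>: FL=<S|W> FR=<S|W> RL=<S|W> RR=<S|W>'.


t=1: phase=(3,11,3,11) vs β=4 → FL=S FR=W RL=S RR=W
t=5: phase=(7,15,7,15) vs β=4 → FL=W FR=W RL=W RR=W
t=8: phase=(10,2,10,2) vs β=4 → FL=W FR=S RL=W RR=S
t=20: phase=(6,14,6,14) vs β=4 → FL=W FR=W RL=W RR=W
t=22: phase=(8,0,8,0) vs β=4 → FL=W FR=S RL=W RR=S
t=28: phase=(14,6,14,6) vs β=4 → FL=W FR=W RL=W RR=W

t=1: FL=S FR=W RL=S RR=W
t=5: FL=W FR=W RL=W RR=W
t=8: FL=W FR=S RL=W RR=S
t=20: FL=W FR=W RL=W RR=W
t=22: FL=W FR=S RL=W RR=S
t=28: FL=W FR=W RL=W RR=W


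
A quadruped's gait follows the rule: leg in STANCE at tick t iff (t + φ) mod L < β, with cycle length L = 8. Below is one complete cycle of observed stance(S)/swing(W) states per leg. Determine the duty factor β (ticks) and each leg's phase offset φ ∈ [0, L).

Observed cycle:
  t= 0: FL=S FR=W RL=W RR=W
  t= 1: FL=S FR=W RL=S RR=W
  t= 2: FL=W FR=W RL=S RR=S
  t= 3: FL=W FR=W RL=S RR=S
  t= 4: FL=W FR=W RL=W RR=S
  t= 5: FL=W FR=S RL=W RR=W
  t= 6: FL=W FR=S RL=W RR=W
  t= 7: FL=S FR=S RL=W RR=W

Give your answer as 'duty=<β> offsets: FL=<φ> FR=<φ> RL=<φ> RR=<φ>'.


duty=3 offsets: FL=1 FR=3 RL=7 RR=6

duty β = stance ticks per leg = 3
FL: stance ticks = 3; W→S at t=7 → φ=1
FR: stance ticks = 3; W→S at t=5 → φ=3
RL: stance ticks = 3; W→S at t=1 → φ=7
RR: stance ticks = 3; W→S at t=2 → φ=6


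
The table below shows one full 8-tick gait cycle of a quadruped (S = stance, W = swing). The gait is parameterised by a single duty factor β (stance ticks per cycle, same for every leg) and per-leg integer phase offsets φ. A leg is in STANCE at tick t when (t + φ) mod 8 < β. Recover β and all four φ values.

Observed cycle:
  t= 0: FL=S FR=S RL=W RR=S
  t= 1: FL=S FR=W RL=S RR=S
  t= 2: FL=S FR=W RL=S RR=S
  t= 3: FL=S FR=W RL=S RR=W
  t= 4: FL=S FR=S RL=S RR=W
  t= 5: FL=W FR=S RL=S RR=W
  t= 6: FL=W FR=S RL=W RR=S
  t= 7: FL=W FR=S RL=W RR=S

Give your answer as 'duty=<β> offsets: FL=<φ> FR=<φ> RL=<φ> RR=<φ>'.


duty=5 offsets: FL=0 FR=4 RL=7 RR=2

duty β = stance ticks per leg = 5
FL: stance ticks = 5; W→S at t=0 → φ=0
FR: stance ticks = 5; W→S at t=4 → φ=4
RL: stance ticks = 5; W→S at t=1 → φ=7
RR: stance ticks = 5; W→S at t=6 → φ=2


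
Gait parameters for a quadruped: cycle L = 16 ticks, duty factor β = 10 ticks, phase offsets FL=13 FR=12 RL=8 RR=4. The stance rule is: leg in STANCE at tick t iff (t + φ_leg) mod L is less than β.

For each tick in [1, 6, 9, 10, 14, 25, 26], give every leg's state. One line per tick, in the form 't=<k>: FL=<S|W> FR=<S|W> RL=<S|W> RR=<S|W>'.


t=1: phase=(14,13,9,5) vs β=10 → FL=W FR=W RL=S RR=S
t=6: phase=(3,2,14,10) vs β=10 → FL=S FR=S RL=W RR=W
t=9: phase=(6,5,1,13) vs β=10 → FL=S FR=S RL=S RR=W
t=10: phase=(7,6,2,14) vs β=10 → FL=S FR=S RL=S RR=W
t=14: phase=(11,10,6,2) vs β=10 → FL=W FR=W RL=S RR=S
t=25: phase=(6,5,1,13) vs β=10 → FL=S FR=S RL=S RR=W
t=26: phase=(7,6,2,14) vs β=10 → FL=S FR=S RL=S RR=W

t=1: FL=W FR=W RL=S RR=S
t=6: FL=S FR=S RL=W RR=W
t=9: FL=S FR=S RL=S RR=W
t=10: FL=S FR=S RL=S RR=W
t=14: FL=W FR=W RL=S RR=S
t=25: FL=S FR=S RL=S RR=W
t=26: FL=S FR=S RL=S RR=W


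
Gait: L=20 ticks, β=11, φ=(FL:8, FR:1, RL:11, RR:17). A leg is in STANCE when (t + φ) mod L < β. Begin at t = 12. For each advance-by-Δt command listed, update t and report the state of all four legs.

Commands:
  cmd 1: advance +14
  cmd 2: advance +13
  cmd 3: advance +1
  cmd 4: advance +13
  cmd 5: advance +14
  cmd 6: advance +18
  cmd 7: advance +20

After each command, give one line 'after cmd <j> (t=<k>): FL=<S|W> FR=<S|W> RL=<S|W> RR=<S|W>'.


after cmd 1 (t=26): FL=W FR=S RL=W RR=S
after cmd 2 (t=39): FL=S FR=S RL=S RR=W
after cmd 3 (t=40): FL=S FR=S RL=W RR=W
after cmd 4 (t=53): FL=S FR=W RL=S RR=S
after cmd 5 (t=67): FL=W FR=S RL=W RR=S
after cmd 6 (t=85): FL=W FR=S RL=W RR=S
after cmd 7 (t=105): FL=W FR=S RL=W RR=S

start t=12: FL=S FR=W RL=S RR=S
cmd 1: advance +14 → t=26, phase=(14,7,17,3) → FL=W FR=S RL=W RR=S
cmd 2: advance +13 → t=39, phase=(7,0,10,16) → FL=S FR=S RL=S RR=W
cmd 3: advance +1 → t=40, phase=(8,1,11,17) → FL=S FR=S RL=W RR=W
cmd 4: advance +13 → t=53, phase=(1,14,4,10) → FL=S FR=W RL=S RR=S
cmd 5: advance +14 → t=67, phase=(15,8,18,4) → FL=W FR=S RL=W RR=S
cmd 6: advance +18 → t=85, phase=(13,6,16,2) → FL=W FR=S RL=W RR=S
cmd 7: advance +20 → t=105, phase=(13,6,16,2) → FL=W FR=S RL=W RR=S


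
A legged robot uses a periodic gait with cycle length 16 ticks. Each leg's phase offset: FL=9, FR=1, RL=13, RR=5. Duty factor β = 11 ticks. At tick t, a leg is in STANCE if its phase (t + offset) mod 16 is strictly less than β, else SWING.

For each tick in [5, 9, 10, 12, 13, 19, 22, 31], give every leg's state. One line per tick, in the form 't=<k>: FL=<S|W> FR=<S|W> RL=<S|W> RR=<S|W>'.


t=5: phase=(14,6,2,10) vs β=11 → FL=W FR=S RL=S RR=S
t=9: phase=(2,10,6,14) vs β=11 → FL=S FR=S RL=S RR=W
t=10: phase=(3,11,7,15) vs β=11 → FL=S FR=W RL=S RR=W
t=12: phase=(5,13,9,1) vs β=11 → FL=S FR=W RL=S RR=S
t=13: phase=(6,14,10,2) vs β=11 → FL=S FR=W RL=S RR=S
t=19: phase=(12,4,0,8) vs β=11 → FL=W FR=S RL=S RR=S
t=22: phase=(15,7,3,11) vs β=11 → FL=W FR=S RL=S RR=W
t=31: phase=(8,0,12,4) vs β=11 → FL=S FR=S RL=W RR=S

t=5: FL=W FR=S RL=S RR=S
t=9: FL=S FR=S RL=S RR=W
t=10: FL=S FR=W RL=S RR=W
t=12: FL=S FR=W RL=S RR=S
t=13: FL=S FR=W RL=S RR=S
t=19: FL=W FR=S RL=S RR=S
t=22: FL=W FR=S RL=S RR=W
t=31: FL=S FR=S RL=W RR=S


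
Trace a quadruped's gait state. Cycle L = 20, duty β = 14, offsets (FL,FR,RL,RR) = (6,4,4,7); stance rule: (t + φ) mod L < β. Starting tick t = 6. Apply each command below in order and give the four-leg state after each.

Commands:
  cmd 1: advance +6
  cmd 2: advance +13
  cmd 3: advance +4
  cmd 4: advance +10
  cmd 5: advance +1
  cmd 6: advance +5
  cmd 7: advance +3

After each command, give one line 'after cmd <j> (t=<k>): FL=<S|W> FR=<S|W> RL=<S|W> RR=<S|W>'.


after cmd 1 (t=12): FL=W FR=W RL=W RR=W
after cmd 2 (t=25): FL=S FR=S RL=S RR=S
after cmd 3 (t=29): FL=W FR=S RL=S RR=W
after cmd 4 (t=39): FL=S FR=S RL=S RR=S
after cmd 5 (t=40): FL=S FR=S RL=S RR=S
after cmd 6 (t=45): FL=S FR=S RL=S RR=S
after cmd 7 (t=48): FL=W FR=S RL=S RR=W

start t=6: FL=S FR=S RL=S RR=S
cmd 1: advance +6 → t=12, phase=(18,16,16,19) → FL=W FR=W RL=W RR=W
cmd 2: advance +13 → t=25, phase=(11,9,9,12) → FL=S FR=S RL=S RR=S
cmd 3: advance +4 → t=29, phase=(15,13,13,16) → FL=W FR=S RL=S RR=W
cmd 4: advance +10 → t=39, phase=(5,3,3,6) → FL=S FR=S RL=S RR=S
cmd 5: advance +1 → t=40, phase=(6,4,4,7) → FL=S FR=S RL=S RR=S
cmd 6: advance +5 → t=45, phase=(11,9,9,12) → FL=S FR=S RL=S RR=S
cmd 7: advance +3 → t=48, phase=(14,12,12,15) → FL=W FR=S RL=S RR=W


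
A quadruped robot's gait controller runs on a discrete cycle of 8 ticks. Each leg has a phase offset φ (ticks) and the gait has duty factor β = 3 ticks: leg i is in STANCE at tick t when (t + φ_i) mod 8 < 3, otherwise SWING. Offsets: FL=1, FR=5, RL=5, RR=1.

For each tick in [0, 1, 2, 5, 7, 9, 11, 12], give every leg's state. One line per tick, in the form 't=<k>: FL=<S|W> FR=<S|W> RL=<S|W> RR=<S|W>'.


t=0: phase=(1,5,5,1) vs β=3 → FL=S FR=W RL=W RR=S
t=1: phase=(2,6,6,2) vs β=3 → FL=S FR=W RL=W RR=S
t=2: phase=(3,7,7,3) vs β=3 → FL=W FR=W RL=W RR=W
t=5: phase=(6,2,2,6) vs β=3 → FL=W FR=S RL=S RR=W
t=7: phase=(0,4,4,0) vs β=3 → FL=S FR=W RL=W RR=S
t=9: phase=(2,6,6,2) vs β=3 → FL=S FR=W RL=W RR=S
t=11: phase=(4,0,0,4) vs β=3 → FL=W FR=S RL=S RR=W
t=12: phase=(5,1,1,5) vs β=3 → FL=W FR=S RL=S RR=W

t=0: FL=S FR=W RL=W RR=S
t=1: FL=S FR=W RL=W RR=S
t=2: FL=W FR=W RL=W RR=W
t=5: FL=W FR=S RL=S RR=W
t=7: FL=S FR=W RL=W RR=S
t=9: FL=S FR=W RL=W RR=S
t=11: FL=W FR=S RL=S RR=W
t=12: FL=W FR=S RL=S RR=W


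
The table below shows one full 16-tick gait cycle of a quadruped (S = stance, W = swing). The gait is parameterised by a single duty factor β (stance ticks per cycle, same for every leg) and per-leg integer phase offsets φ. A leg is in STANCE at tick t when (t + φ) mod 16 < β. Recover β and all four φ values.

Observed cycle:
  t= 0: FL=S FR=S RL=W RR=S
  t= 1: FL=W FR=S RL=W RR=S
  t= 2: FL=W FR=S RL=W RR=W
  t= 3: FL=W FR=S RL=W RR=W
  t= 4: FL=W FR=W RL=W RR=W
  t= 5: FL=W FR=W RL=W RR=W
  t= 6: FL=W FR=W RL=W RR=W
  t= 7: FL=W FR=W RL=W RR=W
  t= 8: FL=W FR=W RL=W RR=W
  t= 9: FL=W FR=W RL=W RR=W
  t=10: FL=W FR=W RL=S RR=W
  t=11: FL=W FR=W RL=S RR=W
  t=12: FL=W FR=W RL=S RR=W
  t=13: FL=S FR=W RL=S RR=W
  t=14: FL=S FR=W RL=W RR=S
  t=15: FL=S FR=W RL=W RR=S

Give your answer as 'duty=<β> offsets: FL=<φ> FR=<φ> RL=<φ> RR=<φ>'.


duty=4 offsets: FL=3 FR=0 RL=6 RR=2

duty β = stance ticks per leg = 4
FL: stance ticks = 4; W→S at t=13 → φ=3
FR: stance ticks = 4; W→S at t=0 → φ=0
RL: stance ticks = 4; W→S at t=10 → φ=6
RR: stance ticks = 4; W→S at t=14 → φ=2


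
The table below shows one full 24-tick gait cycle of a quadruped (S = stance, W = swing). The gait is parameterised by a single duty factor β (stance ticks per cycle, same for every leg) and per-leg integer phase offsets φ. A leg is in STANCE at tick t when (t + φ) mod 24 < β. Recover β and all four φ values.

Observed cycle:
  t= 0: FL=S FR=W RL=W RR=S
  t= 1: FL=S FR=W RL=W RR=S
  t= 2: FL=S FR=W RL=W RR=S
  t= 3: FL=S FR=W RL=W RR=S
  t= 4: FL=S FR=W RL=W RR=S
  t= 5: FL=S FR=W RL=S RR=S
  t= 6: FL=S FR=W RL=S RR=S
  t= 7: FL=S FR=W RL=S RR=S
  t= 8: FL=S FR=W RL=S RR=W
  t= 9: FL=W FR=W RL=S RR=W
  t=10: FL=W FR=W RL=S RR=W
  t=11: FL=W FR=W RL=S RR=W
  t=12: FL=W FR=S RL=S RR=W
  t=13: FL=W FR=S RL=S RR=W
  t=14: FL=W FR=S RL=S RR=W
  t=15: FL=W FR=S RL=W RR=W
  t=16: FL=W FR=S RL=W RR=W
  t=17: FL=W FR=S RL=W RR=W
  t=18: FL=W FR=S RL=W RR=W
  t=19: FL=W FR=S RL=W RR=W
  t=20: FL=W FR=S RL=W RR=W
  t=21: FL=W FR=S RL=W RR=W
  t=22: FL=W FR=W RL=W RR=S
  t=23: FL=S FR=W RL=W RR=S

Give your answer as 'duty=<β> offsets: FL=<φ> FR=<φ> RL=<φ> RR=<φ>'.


duty=10 offsets: FL=1 FR=12 RL=19 RR=2

duty β = stance ticks per leg = 10
FL: stance ticks = 10; W→S at t=23 → φ=1
FR: stance ticks = 10; W→S at t=12 → φ=12
RL: stance ticks = 10; W→S at t=5 → φ=19
RR: stance ticks = 10; W→S at t=22 → φ=2


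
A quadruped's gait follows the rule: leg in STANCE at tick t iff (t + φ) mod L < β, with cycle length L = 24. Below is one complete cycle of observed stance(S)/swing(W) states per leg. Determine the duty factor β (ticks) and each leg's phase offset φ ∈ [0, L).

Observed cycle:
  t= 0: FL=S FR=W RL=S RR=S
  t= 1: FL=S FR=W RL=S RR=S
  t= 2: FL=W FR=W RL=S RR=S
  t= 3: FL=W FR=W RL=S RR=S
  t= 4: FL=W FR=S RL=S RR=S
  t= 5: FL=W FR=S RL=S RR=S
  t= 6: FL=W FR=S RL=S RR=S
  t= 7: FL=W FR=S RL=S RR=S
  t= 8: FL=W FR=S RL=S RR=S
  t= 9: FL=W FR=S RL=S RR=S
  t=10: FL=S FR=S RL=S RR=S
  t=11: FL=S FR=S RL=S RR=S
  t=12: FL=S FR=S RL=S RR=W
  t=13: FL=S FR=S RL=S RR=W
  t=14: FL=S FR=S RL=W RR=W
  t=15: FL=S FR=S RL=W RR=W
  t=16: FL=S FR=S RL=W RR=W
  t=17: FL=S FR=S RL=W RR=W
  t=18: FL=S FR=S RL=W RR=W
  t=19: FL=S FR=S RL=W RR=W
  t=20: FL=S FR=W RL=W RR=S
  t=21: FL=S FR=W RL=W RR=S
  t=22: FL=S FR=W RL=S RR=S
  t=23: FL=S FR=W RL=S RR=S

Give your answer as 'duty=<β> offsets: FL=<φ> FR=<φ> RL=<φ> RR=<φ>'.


duty β = stance ticks per leg = 16
FL: stance ticks = 16; W→S at t=10 → φ=14
FR: stance ticks = 16; W→S at t=4 → φ=20
RL: stance ticks = 16; W→S at t=22 → φ=2
RR: stance ticks = 16; W→S at t=20 → φ=4

duty=16 offsets: FL=14 FR=20 RL=2 RR=4


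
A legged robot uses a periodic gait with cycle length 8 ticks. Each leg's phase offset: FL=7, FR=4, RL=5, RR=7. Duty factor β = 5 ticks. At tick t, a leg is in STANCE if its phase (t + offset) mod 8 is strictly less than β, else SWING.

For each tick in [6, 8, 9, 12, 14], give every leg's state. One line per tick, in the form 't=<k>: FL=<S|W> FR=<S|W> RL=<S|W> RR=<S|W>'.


t=6: FL=W FR=S RL=S RR=W
t=8: FL=W FR=S RL=W RR=W
t=9: FL=S FR=W RL=W RR=S
t=12: FL=S FR=S RL=S RR=S
t=14: FL=W FR=S RL=S RR=W

t=6: phase=(5,2,3,5) vs β=5 → FL=W FR=S RL=S RR=W
t=8: phase=(7,4,5,7) vs β=5 → FL=W FR=S RL=W RR=W
t=9: phase=(0,5,6,0) vs β=5 → FL=S FR=W RL=W RR=S
t=12: phase=(3,0,1,3) vs β=5 → FL=S FR=S RL=S RR=S
t=14: phase=(5,2,3,5) vs β=5 → FL=W FR=S RL=S RR=W


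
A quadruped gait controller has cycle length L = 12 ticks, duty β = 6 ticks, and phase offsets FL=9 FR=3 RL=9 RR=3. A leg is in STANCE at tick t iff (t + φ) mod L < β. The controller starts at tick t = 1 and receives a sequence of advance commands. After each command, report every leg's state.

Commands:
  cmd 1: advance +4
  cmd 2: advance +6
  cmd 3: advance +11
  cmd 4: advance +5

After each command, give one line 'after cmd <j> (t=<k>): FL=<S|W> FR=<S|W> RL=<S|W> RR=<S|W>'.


start t=1: FL=W FR=S RL=W RR=S
cmd 1: advance +4 → t=5, phase=(2,8,2,8) → FL=S FR=W RL=S RR=W
cmd 2: advance +6 → t=11, phase=(8,2,8,2) → FL=W FR=S RL=W RR=S
cmd 3: advance +11 → t=22, phase=(7,1,7,1) → FL=W FR=S RL=W RR=S
cmd 4: advance +5 → t=27, phase=(0,6,0,6) → FL=S FR=W RL=S RR=W

after cmd 1 (t=5): FL=S FR=W RL=S RR=W
after cmd 2 (t=11): FL=W FR=S RL=W RR=S
after cmd 3 (t=22): FL=W FR=S RL=W RR=S
after cmd 4 (t=27): FL=S FR=W RL=S RR=W


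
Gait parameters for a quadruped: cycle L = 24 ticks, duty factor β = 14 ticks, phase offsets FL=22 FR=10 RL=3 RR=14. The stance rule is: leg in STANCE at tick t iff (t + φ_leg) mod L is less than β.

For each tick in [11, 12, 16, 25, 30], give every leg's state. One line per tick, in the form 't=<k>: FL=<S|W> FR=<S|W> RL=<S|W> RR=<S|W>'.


t=11: phase=(9,21,14,1) vs β=14 → FL=S FR=W RL=W RR=S
t=12: phase=(10,22,15,2) vs β=14 → FL=S FR=W RL=W RR=S
t=16: phase=(14,2,19,6) vs β=14 → FL=W FR=S RL=W RR=S
t=25: phase=(23,11,4,15) vs β=14 → FL=W FR=S RL=S RR=W
t=30: phase=(4,16,9,20) vs β=14 → FL=S FR=W RL=S RR=W

t=11: FL=S FR=W RL=W RR=S
t=12: FL=S FR=W RL=W RR=S
t=16: FL=W FR=S RL=W RR=S
t=25: FL=W FR=S RL=S RR=W
t=30: FL=S FR=W RL=S RR=W


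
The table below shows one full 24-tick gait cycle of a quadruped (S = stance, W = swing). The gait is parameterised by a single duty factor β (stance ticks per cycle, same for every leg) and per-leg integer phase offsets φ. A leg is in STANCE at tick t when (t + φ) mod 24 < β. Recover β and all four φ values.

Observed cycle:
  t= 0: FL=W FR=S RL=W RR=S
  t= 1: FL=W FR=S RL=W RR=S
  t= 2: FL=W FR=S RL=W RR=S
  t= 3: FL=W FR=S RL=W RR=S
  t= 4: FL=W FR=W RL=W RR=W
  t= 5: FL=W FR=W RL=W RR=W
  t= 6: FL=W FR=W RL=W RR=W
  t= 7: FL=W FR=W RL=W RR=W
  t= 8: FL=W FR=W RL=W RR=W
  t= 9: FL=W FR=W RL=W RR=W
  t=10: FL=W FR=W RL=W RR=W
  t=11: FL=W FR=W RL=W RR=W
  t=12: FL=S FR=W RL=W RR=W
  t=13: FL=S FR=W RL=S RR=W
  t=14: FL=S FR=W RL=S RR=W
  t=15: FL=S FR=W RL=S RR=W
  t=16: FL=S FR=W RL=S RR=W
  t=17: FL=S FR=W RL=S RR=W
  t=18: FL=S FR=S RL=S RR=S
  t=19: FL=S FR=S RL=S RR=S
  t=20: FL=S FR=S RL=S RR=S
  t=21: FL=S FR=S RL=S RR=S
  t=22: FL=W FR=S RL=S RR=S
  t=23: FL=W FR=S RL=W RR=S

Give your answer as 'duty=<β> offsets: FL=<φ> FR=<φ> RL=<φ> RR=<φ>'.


duty=10 offsets: FL=12 FR=6 RL=11 RR=6

duty β = stance ticks per leg = 10
FL: stance ticks = 10; W→S at t=12 → φ=12
FR: stance ticks = 10; W→S at t=18 → φ=6
RL: stance ticks = 10; W→S at t=13 → φ=11
RR: stance ticks = 10; W→S at t=18 → φ=6


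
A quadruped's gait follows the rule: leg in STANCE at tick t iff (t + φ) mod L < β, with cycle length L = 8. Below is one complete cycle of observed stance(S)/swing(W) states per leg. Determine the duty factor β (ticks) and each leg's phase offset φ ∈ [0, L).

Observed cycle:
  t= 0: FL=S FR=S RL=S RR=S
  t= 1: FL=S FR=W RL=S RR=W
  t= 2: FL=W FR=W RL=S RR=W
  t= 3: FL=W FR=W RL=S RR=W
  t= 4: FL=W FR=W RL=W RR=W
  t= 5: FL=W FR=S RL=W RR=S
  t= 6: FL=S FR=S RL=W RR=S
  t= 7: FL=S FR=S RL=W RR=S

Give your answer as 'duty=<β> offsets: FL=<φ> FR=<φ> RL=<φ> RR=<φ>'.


duty=4 offsets: FL=2 FR=3 RL=0 RR=3

duty β = stance ticks per leg = 4
FL: stance ticks = 4; W→S at t=6 → φ=2
FR: stance ticks = 4; W→S at t=5 → φ=3
RL: stance ticks = 4; W→S at t=0 → φ=0
RR: stance ticks = 4; W→S at t=5 → φ=3


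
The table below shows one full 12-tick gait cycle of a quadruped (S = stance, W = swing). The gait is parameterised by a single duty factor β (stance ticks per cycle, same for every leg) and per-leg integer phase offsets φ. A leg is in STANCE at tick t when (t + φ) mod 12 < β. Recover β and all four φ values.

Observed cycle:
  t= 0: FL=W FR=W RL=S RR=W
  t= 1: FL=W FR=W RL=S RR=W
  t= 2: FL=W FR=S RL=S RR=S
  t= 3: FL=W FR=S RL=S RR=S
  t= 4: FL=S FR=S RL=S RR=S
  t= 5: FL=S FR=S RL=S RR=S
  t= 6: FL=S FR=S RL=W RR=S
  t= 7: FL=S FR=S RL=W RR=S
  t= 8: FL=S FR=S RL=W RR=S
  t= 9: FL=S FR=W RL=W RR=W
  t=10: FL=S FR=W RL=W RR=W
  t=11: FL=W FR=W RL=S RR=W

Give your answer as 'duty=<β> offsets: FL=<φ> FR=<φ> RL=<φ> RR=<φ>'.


duty=7 offsets: FL=8 FR=10 RL=1 RR=10

duty β = stance ticks per leg = 7
FL: stance ticks = 7; W→S at t=4 → φ=8
FR: stance ticks = 7; W→S at t=2 → φ=10
RL: stance ticks = 7; W→S at t=11 → φ=1
RR: stance ticks = 7; W→S at t=2 → φ=10


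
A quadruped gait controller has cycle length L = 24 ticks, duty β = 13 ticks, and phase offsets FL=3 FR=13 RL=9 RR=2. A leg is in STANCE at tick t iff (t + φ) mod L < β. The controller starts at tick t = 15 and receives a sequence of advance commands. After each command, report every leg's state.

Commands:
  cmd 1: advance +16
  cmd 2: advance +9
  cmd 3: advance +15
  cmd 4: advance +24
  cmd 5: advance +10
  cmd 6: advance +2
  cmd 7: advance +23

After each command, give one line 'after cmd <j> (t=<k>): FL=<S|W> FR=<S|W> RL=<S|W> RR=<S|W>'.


start t=15: FL=W FR=S RL=S RR=W
cmd 1: advance +16 → t=31, phase=(10,20,16,9) → FL=S FR=W RL=W RR=S
cmd 2: advance +9 → t=40, phase=(19,5,1,18) → FL=W FR=S RL=S RR=W
cmd 3: advance +15 → t=55, phase=(10,20,16,9) → FL=S FR=W RL=W RR=S
cmd 4: advance +24 → t=79, phase=(10,20,16,9) → FL=S FR=W RL=W RR=S
cmd 5: advance +10 → t=89, phase=(20,6,2,19) → FL=W FR=S RL=S RR=W
cmd 6: advance +2 → t=91, phase=(22,8,4,21) → FL=W FR=S RL=S RR=W
cmd 7: advance +23 → t=114, phase=(21,7,3,20) → FL=W FR=S RL=S RR=W

after cmd 1 (t=31): FL=S FR=W RL=W RR=S
after cmd 2 (t=40): FL=W FR=S RL=S RR=W
after cmd 3 (t=55): FL=S FR=W RL=W RR=S
after cmd 4 (t=79): FL=S FR=W RL=W RR=S
after cmd 5 (t=89): FL=W FR=S RL=S RR=W
after cmd 6 (t=91): FL=W FR=S RL=S RR=W
after cmd 7 (t=114): FL=W FR=S RL=S RR=W


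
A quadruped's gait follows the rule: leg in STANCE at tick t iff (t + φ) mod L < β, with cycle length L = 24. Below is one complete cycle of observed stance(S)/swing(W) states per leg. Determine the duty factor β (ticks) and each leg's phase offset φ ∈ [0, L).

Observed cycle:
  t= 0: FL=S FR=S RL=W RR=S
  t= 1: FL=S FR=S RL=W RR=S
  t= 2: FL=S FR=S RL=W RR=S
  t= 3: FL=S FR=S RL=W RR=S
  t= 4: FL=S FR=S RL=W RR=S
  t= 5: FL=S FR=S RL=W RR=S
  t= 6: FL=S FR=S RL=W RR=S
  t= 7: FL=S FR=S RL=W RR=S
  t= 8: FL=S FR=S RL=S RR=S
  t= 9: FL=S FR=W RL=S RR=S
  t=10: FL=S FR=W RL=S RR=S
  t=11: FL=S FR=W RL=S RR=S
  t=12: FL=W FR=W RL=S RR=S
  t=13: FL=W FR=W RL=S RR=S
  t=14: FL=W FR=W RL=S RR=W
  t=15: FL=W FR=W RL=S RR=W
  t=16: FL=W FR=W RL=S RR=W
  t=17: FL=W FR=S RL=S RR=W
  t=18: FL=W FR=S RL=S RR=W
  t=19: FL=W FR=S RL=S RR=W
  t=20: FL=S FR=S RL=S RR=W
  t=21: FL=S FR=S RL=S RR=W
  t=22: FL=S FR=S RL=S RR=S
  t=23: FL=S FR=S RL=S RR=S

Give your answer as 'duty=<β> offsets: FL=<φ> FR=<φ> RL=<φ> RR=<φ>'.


duty=16 offsets: FL=4 FR=7 RL=16 RR=2

duty β = stance ticks per leg = 16
FL: stance ticks = 16; W→S at t=20 → φ=4
FR: stance ticks = 16; W→S at t=17 → φ=7
RL: stance ticks = 16; W→S at t=8 → φ=16
RR: stance ticks = 16; W→S at t=22 → φ=2


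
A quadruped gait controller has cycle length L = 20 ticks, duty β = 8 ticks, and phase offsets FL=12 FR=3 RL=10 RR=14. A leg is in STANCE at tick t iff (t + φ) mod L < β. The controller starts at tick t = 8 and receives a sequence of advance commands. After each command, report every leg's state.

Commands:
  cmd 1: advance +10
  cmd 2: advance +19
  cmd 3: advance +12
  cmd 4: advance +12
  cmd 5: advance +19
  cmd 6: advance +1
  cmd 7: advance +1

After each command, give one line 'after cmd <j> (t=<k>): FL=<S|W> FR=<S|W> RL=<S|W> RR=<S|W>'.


after cmd 1 (t=18): FL=W FR=S RL=W RR=W
after cmd 2 (t=37): FL=W FR=S RL=S RR=W
after cmd 3 (t=49): FL=S FR=W RL=W RR=S
after cmd 4 (t=61): FL=W FR=S RL=W RR=W
after cmd 5 (t=80): FL=W FR=S RL=W RR=W
after cmd 6 (t=81): FL=W FR=S RL=W RR=W
after cmd 7 (t=82): FL=W FR=S RL=W RR=W

start t=8: FL=S FR=W RL=W RR=S
cmd 1: advance +10 → t=18, phase=(10,1,8,12) → FL=W FR=S RL=W RR=W
cmd 2: advance +19 → t=37, phase=(9,0,7,11) → FL=W FR=S RL=S RR=W
cmd 3: advance +12 → t=49, phase=(1,12,19,3) → FL=S FR=W RL=W RR=S
cmd 4: advance +12 → t=61, phase=(13,4,11,15) → FL=W FR=S RL=W RR=W
cmd 5: advance +19 → t=80, phase=(12,3,10,14) → FL=W FR=S RL=W RR=W
cmd 6: advance +1 → t=81, phase=(13,4,11,15) → FL=W FR=S RL=W RR=W
cmd 7: advance +1 → t=82, phase=(14,5,12,16) → FL=W FR=S RL=W RR=W


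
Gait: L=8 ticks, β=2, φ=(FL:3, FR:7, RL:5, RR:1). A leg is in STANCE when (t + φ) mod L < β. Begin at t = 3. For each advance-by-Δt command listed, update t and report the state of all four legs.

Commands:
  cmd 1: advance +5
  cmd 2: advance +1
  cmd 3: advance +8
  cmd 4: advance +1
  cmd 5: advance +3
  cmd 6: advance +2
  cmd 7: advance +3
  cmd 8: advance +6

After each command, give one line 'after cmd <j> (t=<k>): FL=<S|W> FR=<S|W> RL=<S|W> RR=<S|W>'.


after cmd 1 (t=8): FL=W FR=W RL=W RR=S
after cmd 2 (t=9): FL=W FR=S RL=W RR=W
after cmd 3 (t=17): FL=W FR=S RL=W RR=W
after cmd 4 (t=18): FL=W FR=S RL=W RR=W
after cmd 5 (t=21): FL=S FR=W RL=W RR=W
after cmd 6 (t=23): FL=W FR=W RL=W RR=S
after cmd 7 (t=26): FL=W FR=S RL=W RR=W
after cmd 8 (t=32): FL=W FR=W RL=W RR=S

start t=3: FL=W FR=W RL=S RR=W
cmd 1: advance +5 → t=8, phase=(3,7,5,1) → FL=W FR=W RL=W RR=S
cmd 2: advance +1 → t=9, phase=(4,0,6,2) → FL=W FR=S RL=W RR=W
cmd 3: advance +8 → t=17, phase=(4,0,6,2) → FL=W FR=S RL=W RR=W
cmd 4: advance +1 → t=18, phase=(5,1,7,3) → FL=W FR=S RL=W RR=W
cmd 5: advance +3 → t=21, phase=(0,4,2,6) → FL=S FR=W RL=W RR=W
cmd 6: advance +2 → t=23, phase=(2,6,4,0) → FL=W FR=W RL=W RR=S
cmd 7: advance +3 → t=26, phase=(5,1,7,3) → FL=W FR=S RL=W RR=W
cmd 8: advance +6 → t=32, phase=(3,7,5,1) → FL=W FR=W RL=W RR=S


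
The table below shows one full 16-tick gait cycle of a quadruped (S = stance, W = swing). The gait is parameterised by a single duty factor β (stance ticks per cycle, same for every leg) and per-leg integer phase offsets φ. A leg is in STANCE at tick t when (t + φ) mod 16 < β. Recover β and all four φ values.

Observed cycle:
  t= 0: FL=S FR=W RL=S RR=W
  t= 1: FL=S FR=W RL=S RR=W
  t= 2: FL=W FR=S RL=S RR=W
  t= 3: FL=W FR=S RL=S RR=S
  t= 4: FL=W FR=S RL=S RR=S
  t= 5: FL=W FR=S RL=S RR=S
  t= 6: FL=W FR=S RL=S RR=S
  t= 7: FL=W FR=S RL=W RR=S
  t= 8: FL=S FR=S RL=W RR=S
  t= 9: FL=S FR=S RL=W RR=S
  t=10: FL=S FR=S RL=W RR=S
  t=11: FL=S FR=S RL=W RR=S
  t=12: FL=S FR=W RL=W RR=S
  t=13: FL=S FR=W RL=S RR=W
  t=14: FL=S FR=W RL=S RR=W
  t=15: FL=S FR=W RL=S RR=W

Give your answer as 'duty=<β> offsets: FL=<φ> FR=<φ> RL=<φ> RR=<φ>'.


duty β = stance ticks per leg = 10
FL: stance ticks = 10; W→S at t=8 → φ=8
FR: stance ticks = 10; W→S at t=2 → φ=14
RL: stance ticks = 10; W→S at t=13 → φ=3
RR: stance ticks = 10; W→S at t=3 → φ=13

duty=10 offsets: FL=8 FR=14 RL=3 RR=13


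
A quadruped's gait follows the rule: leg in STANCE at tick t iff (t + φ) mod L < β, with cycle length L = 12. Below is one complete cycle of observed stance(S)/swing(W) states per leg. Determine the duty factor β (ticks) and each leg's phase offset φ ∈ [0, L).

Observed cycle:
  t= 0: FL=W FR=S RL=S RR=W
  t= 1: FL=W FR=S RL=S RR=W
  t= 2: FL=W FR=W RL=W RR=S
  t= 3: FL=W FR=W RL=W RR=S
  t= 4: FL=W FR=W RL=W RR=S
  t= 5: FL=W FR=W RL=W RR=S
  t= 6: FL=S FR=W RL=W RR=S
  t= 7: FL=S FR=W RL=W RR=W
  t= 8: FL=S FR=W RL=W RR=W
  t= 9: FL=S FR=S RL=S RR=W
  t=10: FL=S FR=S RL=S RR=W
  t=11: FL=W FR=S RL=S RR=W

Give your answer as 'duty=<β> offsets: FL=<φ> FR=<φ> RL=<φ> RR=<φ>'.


duty β = stance ticks per leg = 5
FL: stance ticks = 5; W→S at t=6 → φ=6
FR: stance ticks = 5; W→S at t=9 → φ=3
RL: stance ticks = 5; W→S at t=9 → φ=3
RR: stance ticks = 5; W→S at t=2 → φ=10

duty=5 offsets: FL=6 FR=3 RL=3 RR=10
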